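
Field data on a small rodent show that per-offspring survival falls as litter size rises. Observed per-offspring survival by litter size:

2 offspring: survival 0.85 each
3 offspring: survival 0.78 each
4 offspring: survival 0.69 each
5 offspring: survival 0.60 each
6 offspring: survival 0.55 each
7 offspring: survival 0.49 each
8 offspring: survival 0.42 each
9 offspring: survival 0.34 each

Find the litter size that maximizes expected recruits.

7

Expected recruits = c × s(c):
  c=2: 2 × 0.85 = 1.700
  c=3: 3 × 0.78 = 2.340
  c=4: 4 × 0.69 = 2.760
  c=5: 5 × 0.60 = 3.000
  c=6: 6 × 0.55 = 3.300
  c=7: 7 × 0.49 = 3.430
  c=8: 8 × 0.42 = 3.360
  c=9: 9 × 0.34 = 3.060
Maximum at c = 7 (3.430 recruits).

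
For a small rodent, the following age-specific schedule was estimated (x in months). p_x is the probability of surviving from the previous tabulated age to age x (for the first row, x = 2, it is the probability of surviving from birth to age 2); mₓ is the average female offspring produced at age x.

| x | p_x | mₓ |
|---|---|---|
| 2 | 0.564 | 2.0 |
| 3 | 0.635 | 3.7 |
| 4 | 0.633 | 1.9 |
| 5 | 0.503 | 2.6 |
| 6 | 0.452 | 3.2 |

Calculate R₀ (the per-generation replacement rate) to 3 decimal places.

3.345

Survivorship from birth: l_x = p_2·p_3·…·p_x.
  l_2 = 0.56400
  l_3 = 0.35814
  l_4 = 0.22670
  l_5 = 0.11403
  l_6 = 0.05154
R₀ = Σ l_x mₓ:
  age 2: 0.56400 × 2.0 = 1.1280
  age 3: 0.35814 × 3.7 = 1.3251
  age 4: 0.22670 × 1.9 = 0.4307
  age 5: 0.11403 × 2.6 = 0.2965
  age 6: 0.05154 × 3.2 = 0.1649
R₀ = 1.1280 + 1.3251 + 0.4307 + 0.2965 + 0.1649 = 3.3453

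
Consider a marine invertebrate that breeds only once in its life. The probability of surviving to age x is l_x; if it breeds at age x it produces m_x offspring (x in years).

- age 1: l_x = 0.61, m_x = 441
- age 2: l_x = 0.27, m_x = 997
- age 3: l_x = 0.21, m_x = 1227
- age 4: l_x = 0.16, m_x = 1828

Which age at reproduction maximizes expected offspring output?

Expected offspring if breeding at age x = l_x × m_x:
  age 1: 0.61 × 441 = 269.010
  age 2: 0.27 × 997 = 269.190
  age 3: 0.21 × 1227 = 257.670
  age 4: 0.16 × 1828 = 292.480
Maximum at age 4 (292.480).

4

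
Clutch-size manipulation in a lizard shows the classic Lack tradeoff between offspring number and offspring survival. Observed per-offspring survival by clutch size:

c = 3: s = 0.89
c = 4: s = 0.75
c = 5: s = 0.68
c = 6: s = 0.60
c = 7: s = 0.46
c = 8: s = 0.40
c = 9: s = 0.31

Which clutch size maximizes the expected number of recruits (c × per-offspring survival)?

6

Expected recruits = c × s(c):
  c=3: 3 × 0.89 = 2.670
  c=4: 4 × 0.75 = 3.000
  c=5: 5 × 0.68 = 3.400
  c=6: 6 × 0.60 = 3.600
  c=7: 7 × 0.46 = 3.220
  c=8: 8 × 0.40 = 3.200
  c=9: 9 × 0.31 = 2.790
Maximum at c = 6 (3.600 recruits).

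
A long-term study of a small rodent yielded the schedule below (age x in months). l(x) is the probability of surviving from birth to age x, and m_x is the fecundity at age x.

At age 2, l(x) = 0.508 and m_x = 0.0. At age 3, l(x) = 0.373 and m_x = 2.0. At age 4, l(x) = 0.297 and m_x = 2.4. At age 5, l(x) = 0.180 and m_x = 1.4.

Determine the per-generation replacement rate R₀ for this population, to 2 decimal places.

1.71

R₀ = Σ l(x) m_x:
  age 2: 0.508 × 0.0 = 0.0000
  age 3: 0.373 × 2.0 = 0.7460
  age 4: 0.297 × 2.4 = 0.7128
  age 5: 0.180 × 1.4 = 0.2520
R₀ = 0.0000 + 0.7460 + 0.7128 + 0.2520 = 1.7108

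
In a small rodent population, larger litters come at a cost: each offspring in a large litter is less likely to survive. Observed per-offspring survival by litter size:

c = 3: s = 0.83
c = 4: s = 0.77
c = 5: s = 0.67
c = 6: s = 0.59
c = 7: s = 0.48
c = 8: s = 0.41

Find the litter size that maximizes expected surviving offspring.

6

Expected surviving offspring = c × s(c):
  c=3: 3 × 0.83 = 2.490
  c=4: 4 × 0.77 = 3.080
  c=5: 5 × 0.67 = 3.350
  c=6: 6 × 0.59 = 3.540
  c=7: 7 × 0.48 = 3.360
  c=8: 8 × 0.41 = 3.280
Maximum at c = 6 (3.540 surviving offspring).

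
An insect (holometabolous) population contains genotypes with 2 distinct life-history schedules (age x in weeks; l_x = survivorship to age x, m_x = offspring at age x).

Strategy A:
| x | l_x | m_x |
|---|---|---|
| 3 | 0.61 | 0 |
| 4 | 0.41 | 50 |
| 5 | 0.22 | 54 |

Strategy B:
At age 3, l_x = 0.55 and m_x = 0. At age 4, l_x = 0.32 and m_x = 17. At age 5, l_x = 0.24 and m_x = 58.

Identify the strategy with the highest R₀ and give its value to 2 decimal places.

Strategy A: R₀ = 0.61×0 + 0.41×50 + 0.22×54 = 32.3800
Strategy B: R₀ = 0.55×0 + 0.32×17 + 0.24×58 = 19.3600
Highest R₀: strategy A with 32.3800.

32.38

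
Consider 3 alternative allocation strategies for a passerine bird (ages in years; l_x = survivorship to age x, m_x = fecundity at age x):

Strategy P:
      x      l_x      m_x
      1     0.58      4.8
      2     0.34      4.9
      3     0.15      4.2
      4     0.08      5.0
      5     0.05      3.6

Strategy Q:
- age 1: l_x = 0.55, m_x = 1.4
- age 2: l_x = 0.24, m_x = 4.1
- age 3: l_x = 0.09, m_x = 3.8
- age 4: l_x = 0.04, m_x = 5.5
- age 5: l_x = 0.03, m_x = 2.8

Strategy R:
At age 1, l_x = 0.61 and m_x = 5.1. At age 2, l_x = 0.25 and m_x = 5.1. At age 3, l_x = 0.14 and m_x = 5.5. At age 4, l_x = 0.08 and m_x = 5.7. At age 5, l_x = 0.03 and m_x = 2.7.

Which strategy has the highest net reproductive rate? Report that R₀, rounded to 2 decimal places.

5.69

Strategy P: R₀ = 0.58×4.8 + 0.34×4.9 + 0.15×4.2 + 0.08×5.0 + 0.05×3.6 = 5.6600
Strategy Q: R₀ = 0.55×1.4 + 0.24×4.1 + 0.09×3.8 + 0.04×5.5 + 0.03×2.8 = 2.4000
Strategy R: R₀ = 0.61×5.1 + 0.25×5.1 + 0.14×5.5 + 0.08×5.7 + 0.03×2.7 = 5.6930
Highest R₀: strategy R with 5.6930.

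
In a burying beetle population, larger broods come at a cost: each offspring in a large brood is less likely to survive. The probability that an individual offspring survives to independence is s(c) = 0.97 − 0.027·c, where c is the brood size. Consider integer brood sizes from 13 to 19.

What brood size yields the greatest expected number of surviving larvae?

Expected surviving larvae = c × s(c):
  c=13: 13 × 0.619 = 8.047
  c=14: 14 × 0.592 = 8.288
  c=15: 15 × 0.565 = 8.475
  c=16: 16 × 0.538 = 8.608
  c=17: 17 × 0.511 = 8.687
  c=18: 18 × 0.484 = 8.712
  c=19: 19 × 0.457 = 8.683
Maximum at c = 18 (8.712 surviving larvae).

18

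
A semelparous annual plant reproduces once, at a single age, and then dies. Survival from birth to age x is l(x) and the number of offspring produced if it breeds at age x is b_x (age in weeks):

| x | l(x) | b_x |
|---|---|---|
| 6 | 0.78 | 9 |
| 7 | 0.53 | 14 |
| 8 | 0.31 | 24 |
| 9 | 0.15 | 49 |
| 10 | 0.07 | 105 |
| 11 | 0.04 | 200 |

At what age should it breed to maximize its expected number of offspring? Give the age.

Expected offspring if breeding at age x = l(x) × b_x:
  age 6: 0.78 × 9 = 7.020
  age 7: 0.53 × 14 = 7.420
  age 8: 0.31 × 24 = 7.440
  age 9: 0.15 × 49 = 7.350
  age 10: 0.07 × 105 = 7.350
  age 11: 0.04 × 200 = 8.000
Maximum at age 11 (8.000).

11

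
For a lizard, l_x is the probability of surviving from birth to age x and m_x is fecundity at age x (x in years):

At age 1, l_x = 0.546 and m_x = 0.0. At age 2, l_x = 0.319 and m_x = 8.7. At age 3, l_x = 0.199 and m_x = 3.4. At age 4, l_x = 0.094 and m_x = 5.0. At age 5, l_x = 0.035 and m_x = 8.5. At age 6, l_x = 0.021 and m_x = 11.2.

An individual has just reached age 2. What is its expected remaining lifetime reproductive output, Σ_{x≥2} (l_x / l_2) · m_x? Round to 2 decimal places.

l_2 = 0.319. Conditional survival from age 2 to x is l_x / l_2.
  x=2: (0.319/0.319) × 8.7 = 8.7000
  x=3: (0.199/0.319) × 3.4 = 2.1210
  x=4: (0.094/0.319) × 5.0 = 1.4734
  x=5: (0.035/0.319) × 8.5 = 0.9326
  x=6: (0.021/0.319) × 11.2 = 0.7373
Sum = 8.7000 + 2.1210 + 1.4734 + 0.9326 + 0.7373 = 13.9643

13.96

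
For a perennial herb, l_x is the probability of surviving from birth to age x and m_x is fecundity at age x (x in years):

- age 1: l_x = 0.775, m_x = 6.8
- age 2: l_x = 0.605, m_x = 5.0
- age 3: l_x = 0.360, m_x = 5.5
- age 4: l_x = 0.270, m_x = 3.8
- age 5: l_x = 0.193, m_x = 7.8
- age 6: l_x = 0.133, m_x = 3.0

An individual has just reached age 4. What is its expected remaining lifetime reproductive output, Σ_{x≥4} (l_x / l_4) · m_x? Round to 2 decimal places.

10.85

l_4 = 0.270. Conditional survival from age 4 to x is l_x / l_4.
  x=4: (0.270/0.270) × 3.8 = 3.8000
  x=5: (0.193/0.270) × 7.8 = 5.5756
  x=6: (0.133/0.270) × 3.0 = 1.4778
Sum = 3.8000 + 5.5756 + 1.4778 = 10.8533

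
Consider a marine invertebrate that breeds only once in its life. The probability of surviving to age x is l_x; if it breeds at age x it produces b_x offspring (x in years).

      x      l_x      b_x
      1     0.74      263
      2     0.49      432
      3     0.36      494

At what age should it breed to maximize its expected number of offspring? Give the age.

Expected offspring if breeding at age x = l_x × b_x:
  age 1: 0.74 × 263 = 194.620
  age 2: 0.49 × 432 = 211.680
  age 3: 0.36 × 494 = 177.840
Maximum at age 2 (211.680).

2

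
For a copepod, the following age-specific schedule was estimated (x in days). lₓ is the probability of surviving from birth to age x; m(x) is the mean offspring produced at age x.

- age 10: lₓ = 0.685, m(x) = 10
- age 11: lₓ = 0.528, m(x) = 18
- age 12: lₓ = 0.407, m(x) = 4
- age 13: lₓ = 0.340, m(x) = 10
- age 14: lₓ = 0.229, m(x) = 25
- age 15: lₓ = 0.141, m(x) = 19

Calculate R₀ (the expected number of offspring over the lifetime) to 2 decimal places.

R₀ = Σ lₓ m(x):
  age 10: 0.685 × 10 = 6.8500
  age 11: 0.528 × 18 = 9.5040
  age 12: 0.407 × 4 = 1.6280
  age 13: 0.340 × 10 = 3.4000
  age 14: 0.229 × 25 = 5.7250
  age 15: 0.141 × 19 = 2.6790
R₀ = 6.8500 + 9.5040 + 1.6280 + 3.4000 + 5.7250 + 2.6790 = 29.7860

29.79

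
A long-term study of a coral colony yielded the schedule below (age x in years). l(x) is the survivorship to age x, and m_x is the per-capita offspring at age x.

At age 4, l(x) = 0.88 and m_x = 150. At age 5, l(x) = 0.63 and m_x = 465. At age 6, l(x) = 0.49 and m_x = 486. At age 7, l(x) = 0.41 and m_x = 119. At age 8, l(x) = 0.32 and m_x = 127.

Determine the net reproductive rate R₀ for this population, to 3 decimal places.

R₀ = Σ l(x) m_x:
  age 4: 0.88 × 150 = 132.0000
  age 5: 0.63 × 465 = 292.9500
  age 6: 0.49 × 486 = 238.1400
  age 7: 0.41 × 119 = 48.7900
  age 8: 0.32 × 127 = 40.6400
R₀ = 132.0000 + 292.9500 + 238.1400 + 48.7900 + 40.6400 = 752.5200

752.520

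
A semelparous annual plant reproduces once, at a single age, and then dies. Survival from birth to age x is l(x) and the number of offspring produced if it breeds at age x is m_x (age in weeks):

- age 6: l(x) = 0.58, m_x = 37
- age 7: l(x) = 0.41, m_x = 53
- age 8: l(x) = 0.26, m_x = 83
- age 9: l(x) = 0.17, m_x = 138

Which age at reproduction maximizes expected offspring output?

9

Expected offspring if breeding at age x = l(x) × m_x:
  age 6: 0.58 × 37 = 21.460
  age 7: 0.41 × 53 = 21.730
  age 8: 0.26 × 83 = 21.580
  age 9: 0.17 × 138 = 23.460
Maximum at age 9 (23.460).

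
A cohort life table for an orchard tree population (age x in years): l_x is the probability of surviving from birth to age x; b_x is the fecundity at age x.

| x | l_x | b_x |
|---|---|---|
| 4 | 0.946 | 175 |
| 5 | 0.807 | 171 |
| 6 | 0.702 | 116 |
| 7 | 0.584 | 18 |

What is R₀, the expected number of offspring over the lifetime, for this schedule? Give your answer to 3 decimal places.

R₀ = Σ l_x b_x:
  age 4: 0.946 × 175 = 165.5500
  age 5: 0.807 × 171 = 137.9970
  age 6: 0.702 × 116 = 81.4320
  age 7: 0.584 × 18 = 10.5120
R₀ = 165.5500 + 137.9970 + 81.4320 + 10.5120 = 395.4910

395.491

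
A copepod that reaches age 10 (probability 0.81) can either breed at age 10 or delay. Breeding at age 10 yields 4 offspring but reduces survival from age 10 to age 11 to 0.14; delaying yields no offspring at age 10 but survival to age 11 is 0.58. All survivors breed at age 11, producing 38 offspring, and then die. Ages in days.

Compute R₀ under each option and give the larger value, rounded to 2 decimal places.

breed at age 10: R₀ = 0.81 × (4 + 0.14 × 38) = 0.81 × 9.3200 = 7.5492
delay to age 11: R₀ = 0.81 × (0.58 × 38) = 0.81 × 22.0400 = 17.8524
Higher: delay to age 11 (17.8524).

17.85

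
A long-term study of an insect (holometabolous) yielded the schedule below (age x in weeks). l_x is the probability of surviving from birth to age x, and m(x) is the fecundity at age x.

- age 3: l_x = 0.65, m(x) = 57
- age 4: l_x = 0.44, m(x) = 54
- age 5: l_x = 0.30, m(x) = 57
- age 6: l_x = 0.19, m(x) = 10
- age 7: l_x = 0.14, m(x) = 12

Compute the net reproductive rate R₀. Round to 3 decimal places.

R₀ = Σ l_x m(x):
  age 3: 0.65 × 57 = 37.0500
  age 4: 0.44 × 54 = 23.7600
  age 5: 0.30 × 57 = 17.1000
  age 6: 0.19 × 10 = 1.9000
  age 7: 0.14 × 12 = 1.6800
R₀ = 37.0500 + 23.7600 + 17.1000 + 1.9000 + 1.6800 = 81.4900

81.490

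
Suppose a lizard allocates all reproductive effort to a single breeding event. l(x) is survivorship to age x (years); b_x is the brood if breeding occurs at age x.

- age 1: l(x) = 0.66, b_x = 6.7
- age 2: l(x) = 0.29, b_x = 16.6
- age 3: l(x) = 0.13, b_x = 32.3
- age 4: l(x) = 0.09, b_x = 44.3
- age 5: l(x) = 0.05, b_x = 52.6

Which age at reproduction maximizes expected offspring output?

2

Expected offspring if breeding at age x = l(x) × b_x:
  age 1: 0.66 × 6.7 = 4.422
  age 2: 0.29 × 16.6 = 4.814
  age 3: 0.13 × 32.3 = 4.199
  age 4: 0.09 × 44.3 = 3.987
  age 5: 0.05 × 52.6 = 2.630
Maximum at age 2 (4.814).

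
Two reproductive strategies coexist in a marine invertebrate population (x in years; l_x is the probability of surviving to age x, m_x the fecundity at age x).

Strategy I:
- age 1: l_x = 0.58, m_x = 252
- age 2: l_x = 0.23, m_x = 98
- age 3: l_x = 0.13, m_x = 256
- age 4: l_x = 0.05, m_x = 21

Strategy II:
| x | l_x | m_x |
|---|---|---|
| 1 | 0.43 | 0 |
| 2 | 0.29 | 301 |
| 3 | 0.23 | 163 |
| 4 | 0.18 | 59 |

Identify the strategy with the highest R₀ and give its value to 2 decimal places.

203.03

Strategy I: R₀ = 0.58×252 + 0.23×98 + 0.13×256 + 0.05×21 = 203.0300
Strategy II: R₀ = 0.43×0 + 0.29×301 + 0.23×163 + 0.18×59 = 135.4000
Highest R₀: strategy I with 203.0300.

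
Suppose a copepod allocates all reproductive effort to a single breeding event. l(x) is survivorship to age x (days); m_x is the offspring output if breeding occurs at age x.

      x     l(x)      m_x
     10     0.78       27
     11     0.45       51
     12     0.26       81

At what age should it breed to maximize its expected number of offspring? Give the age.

Expected offspring if breeding at age x = l(x) × m_x:
  age 10: 0.78 × 27 = 21.060
  age 11: 0.45 × 51 = 22.950
  age 12: 0.26 × 81 = 21.060
Maximum at age 11 (22.950).

11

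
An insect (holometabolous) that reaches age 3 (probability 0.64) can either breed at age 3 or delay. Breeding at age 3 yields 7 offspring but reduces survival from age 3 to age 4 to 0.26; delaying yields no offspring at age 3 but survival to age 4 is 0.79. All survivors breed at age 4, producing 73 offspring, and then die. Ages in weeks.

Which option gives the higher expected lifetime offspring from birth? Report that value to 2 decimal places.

36.91

breed at age 3: R₀ = 0.64 × (7 + 0.26 × 73) = 0.64 × 25.9800 = 16.6272
delay to age 4: R₀ = 0.64 × (0.79 × 73) = 0.64 × 57.6700 = 36.9088
Higher: delay to age 4 (36.9088).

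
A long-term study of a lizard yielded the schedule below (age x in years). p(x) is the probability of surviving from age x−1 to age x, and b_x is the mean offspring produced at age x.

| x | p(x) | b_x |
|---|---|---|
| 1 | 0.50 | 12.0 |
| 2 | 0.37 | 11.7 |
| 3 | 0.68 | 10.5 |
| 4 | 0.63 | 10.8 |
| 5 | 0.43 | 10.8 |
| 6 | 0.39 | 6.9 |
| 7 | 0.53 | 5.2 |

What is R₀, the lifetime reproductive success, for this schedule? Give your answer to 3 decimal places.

10.838

Survivorship from birth: l_x = p_1·p_2·…·p_x.
  l_1 = 0.50000
  l_2 = 0.18500
  l_3 = 0.12580
  l_4 = 0.07925
  l_5 = 0.03408
  l_6 = 0.01329
  l_7 = 0.00704
R₀ = Σ l_x b_x:
  age 1: 0.50000 × 12.0 = 6.0000
  age 2: 0.18500 × 11.7 = 2.1645
  age 3: 0.12580 × 10.5 = 1.3209
  age 4: 0.07925 × 10.8 = 0.8559
  age 5: 0.03408 × 10.8 = 0.3681
  age 6: 0.01329 × 6.9 = 0.0917
  age 7: 0.00704 × 5.2 = 0.0366
R₀ = 6.0000 + 2.1645 + 1.3209 + 0.8559 + 0.3681 + 0.0917 + 0.0366 = 10.8377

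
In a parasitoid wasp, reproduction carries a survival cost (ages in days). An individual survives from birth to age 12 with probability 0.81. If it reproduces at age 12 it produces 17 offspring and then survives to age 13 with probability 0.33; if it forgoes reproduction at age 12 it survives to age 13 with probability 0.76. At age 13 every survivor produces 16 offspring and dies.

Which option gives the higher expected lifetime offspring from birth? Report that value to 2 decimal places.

18.05

breed at age 12: R₀ = 0.81 × (17 + 0.33 × 16) = 0.81 × 22.2800 = 18.0468
delay to age 13: R₀ = 0.81 × (0.76 × 16) = 0.81 × 12.1600 = 9.8496
Higher: breed at age 12 (18.0468).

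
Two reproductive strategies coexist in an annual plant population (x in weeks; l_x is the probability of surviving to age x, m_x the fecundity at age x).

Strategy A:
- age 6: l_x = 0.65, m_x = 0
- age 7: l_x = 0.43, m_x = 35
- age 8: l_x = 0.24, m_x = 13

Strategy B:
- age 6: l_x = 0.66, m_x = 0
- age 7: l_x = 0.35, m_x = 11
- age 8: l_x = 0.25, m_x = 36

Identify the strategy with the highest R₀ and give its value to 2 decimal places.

Strategy A: R₀ = 0.65×0 + 0.43×35 + 0.24×13 = 18.1700
Strategy B: R₀ = 0.66×0 + 0.35×11 + 0.25×36 = 12.8500
Highest R₀: strategy A with 18.1700.

18.17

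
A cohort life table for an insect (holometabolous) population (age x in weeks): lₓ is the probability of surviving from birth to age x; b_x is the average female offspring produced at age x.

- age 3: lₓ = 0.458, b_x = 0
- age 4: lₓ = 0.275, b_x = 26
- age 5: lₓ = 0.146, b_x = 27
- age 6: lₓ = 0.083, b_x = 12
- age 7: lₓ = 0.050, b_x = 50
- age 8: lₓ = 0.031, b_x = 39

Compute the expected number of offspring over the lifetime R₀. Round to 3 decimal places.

15.797

R₀ = Σ lₓ b_x:
  age 3: 0.458 × 0 = 0.0000
  age 4: 0.275 × 26 = 7.1500
  age 5: 0.146 × 27 = 3.9420
  age 6: 0.083 × 12 = 0.9960
  age 7: 0.050 × 50 = 2.5000
  age 8: 0.031 × 39 = 1.2090
R₀ = 0.0000 + 7.1500 + 3.9420 + 0.9960 + 2.5000 + 1.2090 = 15.7970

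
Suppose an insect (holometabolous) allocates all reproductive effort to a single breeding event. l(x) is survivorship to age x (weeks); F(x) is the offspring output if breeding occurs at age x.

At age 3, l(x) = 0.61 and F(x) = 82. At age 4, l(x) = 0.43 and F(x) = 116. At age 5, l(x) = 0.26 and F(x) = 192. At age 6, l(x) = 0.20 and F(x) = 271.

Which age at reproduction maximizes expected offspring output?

Expected offspring if breeding at age x = l(x) × F(x):
  age 3: 0.61 × 82 = 50.020
  age 4: 0.43 × 116 = 49.880
  age 5: 0.26 × 192 = 49.920
  age 6: 0.20 × 271 = 54.200
Maximum at age 6 (54.200).

6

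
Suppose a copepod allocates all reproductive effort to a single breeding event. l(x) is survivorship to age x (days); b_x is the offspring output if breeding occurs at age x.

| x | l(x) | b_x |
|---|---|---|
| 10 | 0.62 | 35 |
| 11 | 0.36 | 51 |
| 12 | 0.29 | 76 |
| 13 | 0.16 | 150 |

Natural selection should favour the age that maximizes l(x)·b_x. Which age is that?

13

Expected offspring if breeding at age x = l(x) × b_x:
  age 10: 0.62 × 35 = 21.700
  age 11: 0.36 × 51 = 18.360
  age 12: 0.29 × 76 = 22.040
  age 13: 0.16 × 150 = 24.000
Maximum at age 13 (24.000).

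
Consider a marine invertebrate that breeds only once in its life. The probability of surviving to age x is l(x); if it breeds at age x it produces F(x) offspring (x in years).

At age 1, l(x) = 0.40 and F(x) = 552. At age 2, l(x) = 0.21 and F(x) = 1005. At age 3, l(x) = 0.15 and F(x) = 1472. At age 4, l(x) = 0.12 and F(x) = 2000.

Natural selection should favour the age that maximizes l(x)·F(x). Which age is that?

4

Expected offspring if breeding at age x = l(x) × F(x):
  age 1: 0.40 × 552 = 220.800
  age 2: 0.21 × 1005 = 211.050
  age 3: 0.15 × 1472 = 220.800
  age 4: 0.12 × 2000 = 240.000
Maximum at age 4 (240.000).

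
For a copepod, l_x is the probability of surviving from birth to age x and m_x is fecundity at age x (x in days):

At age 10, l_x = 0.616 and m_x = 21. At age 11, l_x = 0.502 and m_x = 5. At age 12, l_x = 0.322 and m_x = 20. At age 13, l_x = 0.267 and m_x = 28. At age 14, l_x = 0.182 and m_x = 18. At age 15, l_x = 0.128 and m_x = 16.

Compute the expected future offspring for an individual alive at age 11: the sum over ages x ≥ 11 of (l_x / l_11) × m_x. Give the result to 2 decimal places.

l_11 = 0.502. Conditional survival from age 11 to x is l_x / l_11.
  x=11: (0.502/0.502) × 5 = 5.0000
  x=12: (0.322/0.502) × 20 = 12.8287
  x=13: (0.267/0.502) × 28 = 14.8924
  x=14: (0.182/0.502) × 18 = 6.5259
  x=15: (0.128/0.502) × 16 = 4.0797
Sum = 5.0000 + 12.8287 + 14.8924 + 6.5259 + 4.0797 = 43.3267

43.33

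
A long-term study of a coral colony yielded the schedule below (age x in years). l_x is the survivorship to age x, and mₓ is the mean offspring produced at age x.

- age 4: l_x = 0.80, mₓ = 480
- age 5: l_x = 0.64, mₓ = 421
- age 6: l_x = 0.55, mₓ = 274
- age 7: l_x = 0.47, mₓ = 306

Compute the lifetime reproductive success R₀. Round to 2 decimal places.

R₀ = Σ l_x mₓ:
  age 4: 0.80 × 480 = 384.0000
  age 5: 0.64 × 421 = 269.4400
  age 6: 0.55 × 274 = 150.7000
  age 7: 0.47 × 306 = 143.8200
R₀ = 384.0000 + 269.4400 + 150.7000 + 143.8200 = 947.9600

947.96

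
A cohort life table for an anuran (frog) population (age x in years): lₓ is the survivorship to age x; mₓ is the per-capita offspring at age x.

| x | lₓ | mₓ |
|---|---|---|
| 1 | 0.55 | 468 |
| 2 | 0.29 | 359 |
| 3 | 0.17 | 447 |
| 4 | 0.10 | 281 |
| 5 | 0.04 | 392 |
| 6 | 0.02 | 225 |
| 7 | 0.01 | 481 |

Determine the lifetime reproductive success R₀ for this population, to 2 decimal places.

R₀ = Σ lₓ mₓ:
  age 1: 0.55 × 468 = 257.4000
  age 2: 0.29 × 359 = 104.1100
  age 3: 0.17 × 447 = 75.9900
  age 4: 0.10 × 281 = 28.1000
  age 5: 0.04 × 392 = 15.6800
  age 6: 0.02 × 225 = 4.5000
  age 7: 0.01 × 481 = 4.8100
R₀ = 257.4000 + 104.1100 + 75.9900 + 28.1000 + 15.6800 + 4.5000 + 4.8100 = 490.5900

490.59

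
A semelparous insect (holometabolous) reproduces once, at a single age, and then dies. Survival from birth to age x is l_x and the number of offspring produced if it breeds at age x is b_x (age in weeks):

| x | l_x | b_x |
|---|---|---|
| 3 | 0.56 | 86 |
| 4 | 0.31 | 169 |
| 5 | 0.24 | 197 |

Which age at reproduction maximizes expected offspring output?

4

Expected offspring if breeding at age x = l_x × b_x:
  age 3: 0.56 × 86 = 48.160
  age 4: 0.31 × 169 = 52.390
  age 5: 0.24 × 197 = 47.280
Maximum at age 4 (52.390).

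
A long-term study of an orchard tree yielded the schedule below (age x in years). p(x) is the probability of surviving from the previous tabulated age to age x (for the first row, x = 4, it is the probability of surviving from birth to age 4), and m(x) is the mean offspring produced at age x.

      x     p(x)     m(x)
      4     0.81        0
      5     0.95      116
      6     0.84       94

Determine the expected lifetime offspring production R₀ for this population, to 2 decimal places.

150.02

Survivorship from birth: l_x = p_4·p_5·…·p_x.
  l_4 = 0.81000
  l_5 = 0.76950
  l_6 = 0.64638
R₀ = Σ l_x m(x):
  age 4: 0.81000 × 0 = 0.0000
  age 5: 0.76950 × 116 = 89.2620
  age 6: 0.64638 × 94 = 60.7597
R₀ = 0.0000 + 89.2620 + 60.7597 = 150.0217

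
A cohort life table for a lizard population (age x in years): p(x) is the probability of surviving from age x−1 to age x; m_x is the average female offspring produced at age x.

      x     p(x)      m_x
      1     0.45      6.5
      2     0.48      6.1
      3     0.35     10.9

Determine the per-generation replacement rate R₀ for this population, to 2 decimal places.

Survivorship from birth: l_x = p_1·p_2·…·p_x.
  l_1 = 0.45000
  l_2 = 0.21600
  l_3 = 0.07560
R₀ = Σ l_x m_x:
  age 1: 0.45000 × 6.5 = 2.9250
  age 2: 0.21600 × 6.1 = 1.3176
  age 3: 0.07560 × 10.9 = 0.8240
R₀ = 2.9250 + 1.3176 + 0.8240 = 5.0666

5.07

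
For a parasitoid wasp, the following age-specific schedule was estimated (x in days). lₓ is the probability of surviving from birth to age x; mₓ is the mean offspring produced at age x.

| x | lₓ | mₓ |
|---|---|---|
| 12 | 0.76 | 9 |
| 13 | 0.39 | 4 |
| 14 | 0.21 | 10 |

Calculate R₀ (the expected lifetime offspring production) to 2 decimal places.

R₀ = Σ lₓ mₓ:
  age 12: 0.76 × 9 = 6.8400
  age 13: 0.39 × 4 = 1.5600
  age 14: 0.21 × 10 = 2.1000
R₀ = 6.8400 + 1.5600 + 2.1000 = 10.5000

10.50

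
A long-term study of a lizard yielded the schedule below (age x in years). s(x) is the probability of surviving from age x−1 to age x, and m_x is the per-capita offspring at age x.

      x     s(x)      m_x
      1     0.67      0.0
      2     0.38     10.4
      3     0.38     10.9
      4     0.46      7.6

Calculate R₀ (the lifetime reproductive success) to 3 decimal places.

Survivorship from birth: l_x = s_1·s_2·…·s_x.
  l_1 = 0.67000
  l_2 = 0.25460
  l_3 = 0.09675
  l_4 = 0.04450
R₀ = Σ l_x m_x:
  age 1: 0.67000 × 0.0 = 0.0000
  age 2: 0.25460 × 10.4 = 2.6478
  age 3: 0.09675 × 10.9 = 1.0546
  age 4: 0.04450 × 7.6 = 0.3382
R₀ = 0.0000 + 2.6478 + 1.0546 + 0.3382 = 4.0406

4.041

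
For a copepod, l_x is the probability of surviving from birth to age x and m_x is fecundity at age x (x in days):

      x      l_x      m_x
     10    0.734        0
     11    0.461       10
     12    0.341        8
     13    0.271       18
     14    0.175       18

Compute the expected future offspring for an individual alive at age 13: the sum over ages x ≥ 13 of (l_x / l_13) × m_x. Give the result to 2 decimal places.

29.62

l_13 = 0.271. Conditional survival from age 13 to x is l_x / l_13.
  x=13: (0.271/0.271) × 18 = 18.0000
  x=14: (0.175/0.271) × 18 = 11.6236
Sum = 18.0000 + 11.6236 = 29.6236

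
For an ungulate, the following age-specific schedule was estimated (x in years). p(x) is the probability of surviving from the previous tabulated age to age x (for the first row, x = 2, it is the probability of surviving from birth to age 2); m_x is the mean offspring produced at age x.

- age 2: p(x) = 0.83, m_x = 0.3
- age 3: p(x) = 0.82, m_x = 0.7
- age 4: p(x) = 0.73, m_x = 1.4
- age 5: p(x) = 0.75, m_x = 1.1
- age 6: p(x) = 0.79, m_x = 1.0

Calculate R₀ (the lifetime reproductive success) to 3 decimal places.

Survivorship from birth: l_x = p_2·p_3·…·p_x.
  l_2 = 0.83000
  l_3 = 0.68060
  l_4 = 0.49684
  l_5 = 0.37263
  l_6 = 0.29438
R₀ = Σ l_x m_x:
  age 2: 0.83000 × 0.3 = 0.2490
  age 3: 0.68060 × 0.7 = 0.4764
  age 4: 0.49684 × 1.4 = 0.6956
  age 5: 0.37263 × 1.1 = 0.4099
  age 6: 0.29438 × 1.0 = 0.2944
R₀ = 0.2490 + 0.4764 + 0.6956 + 0.4099 + 0.2944 = 2.1253

2.125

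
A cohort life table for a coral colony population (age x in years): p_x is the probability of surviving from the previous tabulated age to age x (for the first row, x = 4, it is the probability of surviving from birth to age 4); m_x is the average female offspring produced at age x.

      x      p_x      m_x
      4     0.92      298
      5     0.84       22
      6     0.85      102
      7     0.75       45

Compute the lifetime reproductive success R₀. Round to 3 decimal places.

380.333

Survivorship from birth: l_x = p_4·p_5·…·p_x.
  l_4 = 0.92000
  l_5 = 0.77280
  l_6 = 0.65688
  l_7 = 0.49266
R₀ = Σ l_x m_x:
  age 4: 0.92000 × 298 = 274.1600
  age 5: 0.77280 × 22 = 17.0016
  age 6: 0.65688 × 102 = 67.0018
  age 7: 0.49266 × 45 = 22.1697
R₀ = 274.1600 + 17.0016 + 67.0018 + 22.1697 = 380.3331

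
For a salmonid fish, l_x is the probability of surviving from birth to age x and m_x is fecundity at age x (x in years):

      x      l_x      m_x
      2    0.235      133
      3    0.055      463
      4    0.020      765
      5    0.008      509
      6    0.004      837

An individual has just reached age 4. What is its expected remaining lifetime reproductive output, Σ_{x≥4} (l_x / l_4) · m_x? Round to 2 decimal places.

l_4 = 0.020. Conditional survival from age 4 to x is l_x / l_4.
  x=4: (0.020/0.020) × 765 = 765.0000
  x=5: (0.008/0.020) × 509 = 203.6000
  x=6: (0.004/0.020) × 837 = 167.4000
Sum = 765.0000 + 203.6000 + 167.4000 = 1136.0000

1136.00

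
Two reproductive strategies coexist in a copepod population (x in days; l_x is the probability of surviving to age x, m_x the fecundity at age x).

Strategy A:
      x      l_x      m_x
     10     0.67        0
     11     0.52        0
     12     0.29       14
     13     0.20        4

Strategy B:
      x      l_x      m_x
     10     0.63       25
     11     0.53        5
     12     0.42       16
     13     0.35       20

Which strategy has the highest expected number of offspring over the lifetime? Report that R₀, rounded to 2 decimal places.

Strategy A: R₀ = 0.67×0 + 0.52×0 + 0.29×14 + 0.20×4 = 4.8600
Strategy B: R₀ = 0.63×25 + 0.53×5 + 0.42×16 + 0.35×20 = 32.1200
Highest R₀: strategy B with 32.1200.

32.12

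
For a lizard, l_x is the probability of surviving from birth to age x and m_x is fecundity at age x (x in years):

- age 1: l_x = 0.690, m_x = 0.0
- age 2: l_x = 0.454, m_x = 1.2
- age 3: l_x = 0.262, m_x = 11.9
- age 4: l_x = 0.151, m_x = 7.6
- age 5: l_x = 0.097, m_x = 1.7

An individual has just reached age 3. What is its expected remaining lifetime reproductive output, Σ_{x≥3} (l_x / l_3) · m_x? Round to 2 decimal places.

16.91

l_3 = 0.262. Conditional survival from age 3 to x is l_x / l_3.
  x=3: (0.262/0.262) × 11.9 = 11.9000
  x=4: (0.151/0.262) × 7.6 = 4.3802
  x=5: (0.097/0.262) × 1.7 = 0.6294
Sum = 11.9000 + 4.3802 + 0.6294 = 16.9095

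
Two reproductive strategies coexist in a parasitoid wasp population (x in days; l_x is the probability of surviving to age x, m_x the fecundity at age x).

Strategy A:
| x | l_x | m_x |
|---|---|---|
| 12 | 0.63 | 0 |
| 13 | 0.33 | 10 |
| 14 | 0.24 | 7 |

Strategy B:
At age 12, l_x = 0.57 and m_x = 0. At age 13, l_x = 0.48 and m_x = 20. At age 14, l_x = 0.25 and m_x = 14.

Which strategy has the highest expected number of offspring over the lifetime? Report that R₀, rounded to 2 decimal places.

13.10

Strategy A: R₀ = 0.63×0 + 0.33×10 + 0.24×7 = 4.9800
Strategy B: R₀ = 0.57×0 + 0.48×20 + 0.25×14 = 13.1000
Highest R₀: strategy B with 13.1000.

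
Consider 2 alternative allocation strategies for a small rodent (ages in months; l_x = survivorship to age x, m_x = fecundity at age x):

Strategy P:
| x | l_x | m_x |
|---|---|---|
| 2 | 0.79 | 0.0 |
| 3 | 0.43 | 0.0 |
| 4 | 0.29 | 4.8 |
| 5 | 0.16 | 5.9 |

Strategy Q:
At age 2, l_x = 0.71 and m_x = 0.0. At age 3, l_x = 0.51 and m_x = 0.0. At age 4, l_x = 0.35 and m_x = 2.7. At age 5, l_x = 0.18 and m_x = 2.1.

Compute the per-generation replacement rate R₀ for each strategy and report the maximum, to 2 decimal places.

2.34

Strategy P: R₀ = 0.79×0.0 + 0.43×0.0 + 0.29×4.8 + 0.16×5.9 = 2.3360
Strategy Q: R₀ = 0.71×0.0 + 0.51×0.0 + 0.35×2.7 + 0.18×2.1 = 1.3230
Highest R₀: strategy P with 2.3360.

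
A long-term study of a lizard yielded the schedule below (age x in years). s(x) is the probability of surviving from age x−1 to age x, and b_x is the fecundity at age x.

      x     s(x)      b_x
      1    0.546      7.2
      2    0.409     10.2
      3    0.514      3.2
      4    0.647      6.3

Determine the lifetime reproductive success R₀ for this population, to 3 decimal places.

7.044

Survivorship from birth: l_x = s_1·s_2·…·s_x.
  l_1 = 0.54600
  l_2 = 0.22331
  l_3 = 0.11478
  l_4 = 0.07426
R₀ = Σ l_x b_x:
  age 1: 0.54600 × 7.2 = 3.9312
  age 2: 0.22331 × 10.2 = 2.2778
  age 3: 0.11478 × 3.2 = 0.3673
  age 4: 0.07426 × 6.3 = 0.4678
R₀ = 3.9312 + 2.2778 + 0.3673 + 0.4678 = 7.0441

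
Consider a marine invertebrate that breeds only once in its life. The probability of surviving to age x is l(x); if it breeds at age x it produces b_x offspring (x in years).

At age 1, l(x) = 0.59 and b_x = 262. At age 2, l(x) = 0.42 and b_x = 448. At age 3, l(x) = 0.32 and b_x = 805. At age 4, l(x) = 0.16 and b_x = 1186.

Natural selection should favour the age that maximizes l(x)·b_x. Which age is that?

Expected offspring if breeding at age x = l(x) × b_x:
  age 1: 0.59 × 262 = 154.580
  age 2: 0.42 × 448 = 188.160
  age 3: 0.32 × 805 = 257.600
  age 4: 0.16 × 1186 = 189.760
Maximum at age 3 (257.600).

3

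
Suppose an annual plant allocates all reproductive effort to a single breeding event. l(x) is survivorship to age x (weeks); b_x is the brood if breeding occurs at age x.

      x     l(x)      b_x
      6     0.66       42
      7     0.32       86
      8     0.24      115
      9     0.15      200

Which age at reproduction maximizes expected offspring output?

9

Expected offspring if breeding at age x = l(x) × b_x:
  age 6: 0.66 × 42 = 27.720
  age 7: 0.32 × 86 = 27.520
  age 8: 0.24 × 115 = 27.600
  age 9: 0.15 × 200 = 30.000
Maximum at age 9 (30.000).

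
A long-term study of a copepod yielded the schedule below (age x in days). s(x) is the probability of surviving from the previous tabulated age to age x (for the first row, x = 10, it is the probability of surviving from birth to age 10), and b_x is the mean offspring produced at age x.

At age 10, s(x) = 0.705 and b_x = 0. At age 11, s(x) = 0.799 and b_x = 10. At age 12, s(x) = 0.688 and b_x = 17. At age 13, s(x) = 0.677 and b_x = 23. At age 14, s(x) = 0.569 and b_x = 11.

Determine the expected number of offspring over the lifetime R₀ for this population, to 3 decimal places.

19.898

Survivorship from birth: l_x = s_10·s_11·…·s_x.
  l_10 = 0.70500
  l_11 = 0.56329
  l_12 = 0.38755
  l_13 = 0.26237
  l_14 = 0.14929
R₀ = Σ l_x b_x:
  age 10: 0.70500 × 0 = 0.0000
  age 11: 0.56329 × 10 = 5.6329
  age 12: 0.38755 × 17 = 6.5884
  age 13: 0.26237 × 23 = 6.0345
  age 14: 0.14929 × 11 = 1.6422
R₀ = 0.0000 + 5.6329 + 6.5884 + 6.0345 + 1.6422 = 19.8979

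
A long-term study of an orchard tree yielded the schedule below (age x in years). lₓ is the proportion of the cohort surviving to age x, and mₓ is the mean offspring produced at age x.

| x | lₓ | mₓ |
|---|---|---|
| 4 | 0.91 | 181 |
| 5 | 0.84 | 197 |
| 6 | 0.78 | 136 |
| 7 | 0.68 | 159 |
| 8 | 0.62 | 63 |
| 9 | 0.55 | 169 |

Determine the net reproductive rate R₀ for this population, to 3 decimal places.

676.400

R₀ = Σ lₓ mₓ:
  age 4: 0.91 × 181 = 164.7100
  age 5: 0.84 × 197 = 165.4800
  age 6: 0.78 × 136 = 106.0800
  age 7: 0.68 × 159 = 108.1200
  age 8: 0.62 × 63 = 39.0600
  age 9: 0.55 × 169 = 92.9500
R₀ = 164.7100 + 165.4800 + 106.0800 + 108.1200 + 39.0600 + 92.9500 = 676.4000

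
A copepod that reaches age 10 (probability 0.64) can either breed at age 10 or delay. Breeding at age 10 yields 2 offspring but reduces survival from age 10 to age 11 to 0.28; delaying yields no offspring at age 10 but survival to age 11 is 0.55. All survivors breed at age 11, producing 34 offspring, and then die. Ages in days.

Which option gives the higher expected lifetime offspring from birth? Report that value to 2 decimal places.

11.97

breed at age 10: R₀ = 0.64 × (2 + 0.28 × 34) = 0.64 × 11.5200 = 7.3728
delay to age 11: R₀ = 0.64 × (0.55 × 34) = 0.64 × 18.7000 = 11.9680
Higher: delay to age 11 (11.9680).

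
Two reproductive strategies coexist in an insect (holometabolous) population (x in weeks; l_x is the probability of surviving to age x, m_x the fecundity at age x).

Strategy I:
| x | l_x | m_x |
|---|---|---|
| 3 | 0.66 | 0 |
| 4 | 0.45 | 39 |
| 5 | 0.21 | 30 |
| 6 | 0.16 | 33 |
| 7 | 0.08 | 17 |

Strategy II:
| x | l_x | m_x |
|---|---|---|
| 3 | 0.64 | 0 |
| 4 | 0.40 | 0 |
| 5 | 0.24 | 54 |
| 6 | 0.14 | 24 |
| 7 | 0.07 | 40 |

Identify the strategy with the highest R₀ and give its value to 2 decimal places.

Strategy I: R₀ = 0.66×0 + 0.45×39 + 0.21×30 + 0.16×33 + 0.08×17 = 30.4900
Strategy II: R₀ = 0.64×0 + 0.40×0 + 0.24×54 + 0.14×24 + 0.07×40 = 19.1200
Highest R₀: strategy I with 30.4900.

30.49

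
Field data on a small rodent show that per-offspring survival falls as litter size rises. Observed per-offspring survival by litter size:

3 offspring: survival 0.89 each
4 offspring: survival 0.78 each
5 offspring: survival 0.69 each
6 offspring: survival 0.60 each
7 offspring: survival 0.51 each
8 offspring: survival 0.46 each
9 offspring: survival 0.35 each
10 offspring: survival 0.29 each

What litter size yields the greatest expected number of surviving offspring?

Expected surviving offspring = c × s(c):
  c=3: 3 × 0.89 = 2.670
  c=4: 4 × 0.78 = 3.120
  c=5: 5 × 0.69 = 3.450
  c=6: 6 × 0.60 = 3.600
  c=7: 7 × 0.51 = 3.570
  c=8: 8 × 0.46 = 3.680
  c=9: 9 × 0.35 = 3.150
  c=10: 10 × 0.29 = 2.900
Maximum at c = 8 (3.680 surviving offspring).

8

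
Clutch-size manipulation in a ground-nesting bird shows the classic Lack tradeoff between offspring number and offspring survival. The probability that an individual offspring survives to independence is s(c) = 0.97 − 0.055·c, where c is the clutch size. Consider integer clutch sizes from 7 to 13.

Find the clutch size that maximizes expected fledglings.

Expected fledglings = c × s(c):
  c=7: 7 × 0.585 = 4.095
  c=8: 8 × 0.530 = 4.240
  c=9: 9 × 0.475 = 4.275
  c=10: 10 × 0.420 = 4.200
  c=11: 11 × 0.365 = 4.015
  c=12: 12 × 0.310 = 3.720
  c=13: 13 × 0.255 = 3.315
Maximum at c = 9 (4.275 fledglings).

9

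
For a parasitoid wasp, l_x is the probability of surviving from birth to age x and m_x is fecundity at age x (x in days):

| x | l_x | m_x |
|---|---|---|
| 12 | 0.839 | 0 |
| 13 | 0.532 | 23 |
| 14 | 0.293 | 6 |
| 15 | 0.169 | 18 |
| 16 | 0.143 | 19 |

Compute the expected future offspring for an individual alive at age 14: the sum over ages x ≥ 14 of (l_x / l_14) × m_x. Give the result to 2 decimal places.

l_14 = 0.293. Conditional survival from age 14 to x is l_x / l_14.
  x=14: (0.293/0.293) × 6 = 6.0000
  x=15: (0.169/0.293) × 18 = 10.3823
  x=16: (0.143/0.293) × 19 = 9.2730
Sum = 6.0000 + 10.3823 + 9.2730 = 25.6553

25.66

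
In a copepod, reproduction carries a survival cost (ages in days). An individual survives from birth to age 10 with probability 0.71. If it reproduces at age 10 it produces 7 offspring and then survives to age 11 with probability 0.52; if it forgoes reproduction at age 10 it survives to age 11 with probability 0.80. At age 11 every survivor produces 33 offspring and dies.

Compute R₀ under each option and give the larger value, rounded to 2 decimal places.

18.74

breed at age 10: R₀ = 0.71 × (7 + 0.52 × 33) = 0.71 × 24.1600 = 17.1536
delay to age 11: R₀ = 0.71 × (0.80 × 33) = 0.71 × 26.4000 = 18.7440
Higher: delay to age 11 (18.7440).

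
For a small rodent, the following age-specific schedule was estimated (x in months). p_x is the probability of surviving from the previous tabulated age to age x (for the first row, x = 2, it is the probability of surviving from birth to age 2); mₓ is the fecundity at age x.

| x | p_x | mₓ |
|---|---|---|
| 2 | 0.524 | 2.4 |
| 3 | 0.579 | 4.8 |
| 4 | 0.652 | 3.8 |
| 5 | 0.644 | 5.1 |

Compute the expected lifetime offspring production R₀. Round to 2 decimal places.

Survivorship from birth: l_x = p_2·p_3·…·p_x.
  l_2 = 0.52400
  l_3 = 0.30340
  l_4 = 0.19781
  l_5 = 0.12739
R₀ = Σ l_x mₓ:
  age 2: 0.52400 × 2.4 = 1.2576
  age 3: 0.30340 × 4.8 = 1.4563
  age 4: 0.19781 × 3.8 = 0.7517
  age 5: 0.12739 × 5.1 = 0.6497
R₀ = 1.2576 + 1.4563 + 0.7517 + 0.6497 = 4.1153

4.12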